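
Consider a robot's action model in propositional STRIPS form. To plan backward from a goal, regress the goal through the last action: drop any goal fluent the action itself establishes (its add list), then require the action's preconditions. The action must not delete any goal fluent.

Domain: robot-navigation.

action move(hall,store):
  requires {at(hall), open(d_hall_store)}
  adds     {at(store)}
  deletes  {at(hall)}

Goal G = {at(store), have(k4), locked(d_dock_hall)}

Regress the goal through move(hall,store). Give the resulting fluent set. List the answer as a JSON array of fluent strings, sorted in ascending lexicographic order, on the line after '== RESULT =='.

Regress:
  G ∩ del = {}  (empty — regression defined)
  G \ add = {at(store), have(k4), locked(d_dock_hall)} \ {at(store)} = {have(k4), locked(d_dock_hall)}
  ∪ pre   = {have(k4), locked(d_dock_hall)} ∪ {at(hall), open(d_hall_store)}
          = {at(hall), have(k4), locked(d_dock_hall), open(d_hall_store)}

== RESULT ==
["at(hall)", "have(k4)", "locked(d_dock_hall)", "open(d_hall_store)"]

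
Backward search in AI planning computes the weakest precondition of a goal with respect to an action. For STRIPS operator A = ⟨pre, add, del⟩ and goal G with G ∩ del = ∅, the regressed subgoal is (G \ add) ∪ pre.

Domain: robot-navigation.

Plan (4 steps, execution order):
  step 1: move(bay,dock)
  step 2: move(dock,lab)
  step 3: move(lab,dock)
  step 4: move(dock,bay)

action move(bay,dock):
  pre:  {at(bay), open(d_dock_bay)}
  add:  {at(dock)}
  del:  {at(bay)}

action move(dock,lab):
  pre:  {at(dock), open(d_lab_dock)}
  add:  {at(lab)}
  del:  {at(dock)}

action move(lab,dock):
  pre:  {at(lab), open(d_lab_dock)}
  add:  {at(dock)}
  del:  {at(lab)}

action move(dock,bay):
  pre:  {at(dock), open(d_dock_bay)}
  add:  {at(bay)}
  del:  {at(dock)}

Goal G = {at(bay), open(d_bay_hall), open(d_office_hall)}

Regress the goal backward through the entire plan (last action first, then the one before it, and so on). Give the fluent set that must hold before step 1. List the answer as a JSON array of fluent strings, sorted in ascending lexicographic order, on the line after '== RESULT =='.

Work backward from the goal:
  through step 4 (move(dock,bay)): drop {at(bay)}, keep {open(d_bay_hall), open(d_office_hall)}, require {at(dock), open(d_dock_bay)}
    → {at(dock), open(d_bay_hall), open(d_dock_bay), open(d_office_hall)}
  through step 3 (move(lab,dock)): drop {at(dock)}, keep {open(d_bay_hall), open(d_dock_bay), open(d_office_hall)}, require {at(lab), open(d_lab_dock)}
    → {at(lab), open(d_bay_hall), open(d_dock_bay), open(d_lab_dock), open(d_office_hall)}
  through step 2 (move(dock,lab)): drop {at(lab)}, keep {open(d_bay_hall), open(d_dock_bay), open(d_lab_dock), open(d_office_hall)}, require {at(dock), open(d_lab_dock)}
    → {at(dock), open(d_bay_hall), open(d_dock_bay), open(d_lab_dock), open(d_office_hall)}
  through step 1 (move(bay,dock)): drop {at(dock)}, keep {open(d_bay_hall), open(d_dock_bay), open(d_lab_dock), open(d_office_hall)}, require {at(bay), open(d_dock_bay)}
    → {at(bay), open(d_bay_hall), open(d_dock_bay), open(d_lab_dock), open(d_office_hall)}

== RESULT ==
["at(bay)", "open(d_bay_hall)", "open(d_dock_bay)", "open(d_lab_dock)", "open(d_office_hall)"]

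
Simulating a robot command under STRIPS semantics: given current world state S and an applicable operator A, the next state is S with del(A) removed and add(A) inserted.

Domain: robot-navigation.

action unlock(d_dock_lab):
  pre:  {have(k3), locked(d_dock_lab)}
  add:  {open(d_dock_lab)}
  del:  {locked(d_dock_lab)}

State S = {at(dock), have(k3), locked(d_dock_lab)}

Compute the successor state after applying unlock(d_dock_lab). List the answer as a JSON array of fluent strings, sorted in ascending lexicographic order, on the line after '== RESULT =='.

Progress:
  pre ⊆ S: {have(k3), locked(d_dock_lab)} ⊆ S  — applicable
  S \ del = {at(dock), have(k3)}
  ∪ add   = {at(dock), have(k3), open(d_dock_lab)}

== RESULT ==
["at(dock)", "have(k3)", "open(d_dock_lab)"]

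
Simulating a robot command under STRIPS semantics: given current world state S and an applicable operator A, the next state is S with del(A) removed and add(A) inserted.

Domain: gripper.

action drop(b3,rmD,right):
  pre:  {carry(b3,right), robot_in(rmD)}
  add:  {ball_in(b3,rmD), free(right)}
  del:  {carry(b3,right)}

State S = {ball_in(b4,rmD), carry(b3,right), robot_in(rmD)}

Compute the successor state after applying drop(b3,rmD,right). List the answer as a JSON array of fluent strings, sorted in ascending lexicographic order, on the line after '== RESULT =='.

Compute (S \ del) ∪ add:
  pre ⊆ S: {carry(b3,right), robot_in(rmD)} ⊆ S  — applicable
  S \ del = {ball_in(b4,rmD), robot_in(rmD)}
  ∪ add   = {ball_in(b3,rmD), ball_in(b4,rmD), free(right), robot_in(rmD)}

== RESULT ==
["ball_in(b3,rmD)", "ball_in(b4,rmD)", "free(right)", "robot_in(rmD)"]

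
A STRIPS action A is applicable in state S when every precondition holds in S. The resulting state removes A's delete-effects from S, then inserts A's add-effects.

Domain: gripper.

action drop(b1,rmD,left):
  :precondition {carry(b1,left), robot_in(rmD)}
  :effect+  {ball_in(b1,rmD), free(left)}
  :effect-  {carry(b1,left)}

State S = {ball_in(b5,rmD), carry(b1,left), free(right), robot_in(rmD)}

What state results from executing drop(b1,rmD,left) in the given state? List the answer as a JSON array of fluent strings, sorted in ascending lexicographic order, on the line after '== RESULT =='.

Progress:
  pre ⊆ S: {carry(b1,left), robot_in(rmD)} ⊆ S  — applicable
  S \ del = {ball_in(b5,rmD), free(right), robot_in(rmD)}
  ∪ add   = {ball_in(b1,rmD), ball_in(b5,rmD), free(left), free(right), robot_in(rmD)}

== RESULT ==
["ball_in(b1,rmD)", "ball_in(b5,rmD)", "free(left)", "free(right)", "robot_in(rmD)"]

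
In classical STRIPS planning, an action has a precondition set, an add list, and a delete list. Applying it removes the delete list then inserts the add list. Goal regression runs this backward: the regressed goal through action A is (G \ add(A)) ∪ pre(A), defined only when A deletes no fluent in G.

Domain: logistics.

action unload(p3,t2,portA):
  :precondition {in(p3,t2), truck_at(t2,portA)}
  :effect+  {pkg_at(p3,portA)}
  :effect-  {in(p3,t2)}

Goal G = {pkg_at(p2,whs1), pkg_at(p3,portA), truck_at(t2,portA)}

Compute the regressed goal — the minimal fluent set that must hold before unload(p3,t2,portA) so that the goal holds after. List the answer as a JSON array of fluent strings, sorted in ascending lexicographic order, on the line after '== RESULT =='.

Compute (G \ add) ∪ pre:
  G ∩ del = {}  (empty — regression defined)
  G \ add = {pkg_at(p2,whs1), pkg_at(p3,portA), truck_at(t2,portA)} \ {pkg_at(p3,portA)} = {pkg_at(p2,whs1), truck_at(t2,portA)}
  ∪ pre   = {pkg_at(p2,whs1), truck_at(t2,portA)} ∪ {in(p3,t2), truck_at(t2,portA)}
          = {in(p3,t2), pkg_at(p2,whs1), truck_at(t2,portA)}

== RESULT ==
["in(p3,t2)", "pkg_at(p2,whs1)", "truck_at(t2,portA)"]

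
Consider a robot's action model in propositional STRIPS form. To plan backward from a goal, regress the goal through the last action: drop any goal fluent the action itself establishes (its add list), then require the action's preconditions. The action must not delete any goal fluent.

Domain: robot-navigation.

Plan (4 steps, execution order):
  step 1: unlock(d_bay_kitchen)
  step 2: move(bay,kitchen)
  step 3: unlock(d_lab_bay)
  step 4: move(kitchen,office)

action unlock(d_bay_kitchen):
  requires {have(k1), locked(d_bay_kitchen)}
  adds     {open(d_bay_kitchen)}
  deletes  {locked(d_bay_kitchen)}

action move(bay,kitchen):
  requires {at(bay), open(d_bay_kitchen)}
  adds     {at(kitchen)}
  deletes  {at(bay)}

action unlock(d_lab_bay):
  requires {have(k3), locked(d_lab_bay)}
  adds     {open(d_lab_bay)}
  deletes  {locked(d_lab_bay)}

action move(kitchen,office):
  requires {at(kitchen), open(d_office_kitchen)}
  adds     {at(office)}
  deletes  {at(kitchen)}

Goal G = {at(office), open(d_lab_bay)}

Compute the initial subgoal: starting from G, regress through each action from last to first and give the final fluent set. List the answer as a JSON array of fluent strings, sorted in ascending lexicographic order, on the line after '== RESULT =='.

Work backward from the goal:
  through step 4 (move(kitchen,office)): drop {at(office)}, keep {open(d_lab_bay)}, require {at(kitchen), open(d_office_kitchen)}
    → {at(kitchen), open(d_lab_bay), open(d_office_kitchen)}
  through step 3 (unlock(d_lab_bay)): drop {open(d_lab_bay)}, keep {at(kitchen), open(d_office_kitchen)}, require {have(k3), locked(d_lab_bay)}
    → {at(kitchen), have(k3), locked(d_lab_bay), open(d_office_kitchen)}
  through step 2 (move(bay,kitchen)): drop {at(kitchen)}, keep {have(k3), locked(d_lab_bay), open(d_office_kitchen)}, require {at(bay), open(d_bay_kitchen)}
    → {at(bay), have(k3), locked(d_lab_bay), open(d_bay_kitchen), open(d_office_kitchen)}
  through step 1 (unlock(d_bay_kitchen)): drop {open(d_bay_kitchen)}, keep {at(bay), have(k3), locked(d_lab_bay), open(d_office_kitchen)}, require {have(k1), locked(d_bay_kitchen)}
    → {at(bay), have(k1), have(k3), locked(d_bay_kitchen), locked(d_lab_bay), open(d_office_kitchen)}

== RESULT ==
["at(bay)", "have(k1)", "have(k3)", "locked(d_bay_kitchen)", "locked(d_lab_bay)", "open(d_office_kitchen)"]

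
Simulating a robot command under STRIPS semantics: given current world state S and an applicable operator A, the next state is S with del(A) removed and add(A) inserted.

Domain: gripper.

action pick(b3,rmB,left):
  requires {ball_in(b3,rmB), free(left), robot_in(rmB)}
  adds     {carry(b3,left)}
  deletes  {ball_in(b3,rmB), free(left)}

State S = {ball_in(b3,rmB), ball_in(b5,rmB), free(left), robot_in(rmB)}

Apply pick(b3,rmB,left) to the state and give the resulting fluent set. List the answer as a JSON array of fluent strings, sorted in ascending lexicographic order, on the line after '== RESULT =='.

Progress:
  pre ⊆ S: {ball_in(b3,rmB), free(left), robot_in(rmB)} ⊆ S  — applicable
  S \ del = {ball_in(b5,rmB), robot_in(rmB)}
  ∪ add   = {ball_in(b5,rmB), carry(b3,left), robot_in(rmB)}

== RESULT ==
["ball_in(b5,rmB)", "carry(b3,left)", "robot_in(rmB)"]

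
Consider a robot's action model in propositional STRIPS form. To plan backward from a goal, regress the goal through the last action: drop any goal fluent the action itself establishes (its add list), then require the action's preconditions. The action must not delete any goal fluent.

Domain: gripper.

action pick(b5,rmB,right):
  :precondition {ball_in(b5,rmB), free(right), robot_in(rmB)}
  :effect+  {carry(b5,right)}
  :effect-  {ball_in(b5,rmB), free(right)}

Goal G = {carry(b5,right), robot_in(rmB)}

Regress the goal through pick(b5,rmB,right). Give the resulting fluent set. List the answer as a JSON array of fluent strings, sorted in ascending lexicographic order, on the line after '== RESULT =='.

Compute (G \ add) ∪ pre:
  G ∩ del = {}  (empty — regression defined)
  G \ add = {carry(b5,right), robot_in(rmB)} \ {carry(b5,right)} = {robot_in(rmB)}
  ∪ pre   = {robot_in(rmB)} ∪ {ball_in(b5,rmB), free(right), robot_in(rmB)}
          = {ball_in(b5,rmB), free(right), robot_in(rmB)}

== RESULT ==
["ball_in(b5,rmB)", "free(right)", "robot_in(rmB)"]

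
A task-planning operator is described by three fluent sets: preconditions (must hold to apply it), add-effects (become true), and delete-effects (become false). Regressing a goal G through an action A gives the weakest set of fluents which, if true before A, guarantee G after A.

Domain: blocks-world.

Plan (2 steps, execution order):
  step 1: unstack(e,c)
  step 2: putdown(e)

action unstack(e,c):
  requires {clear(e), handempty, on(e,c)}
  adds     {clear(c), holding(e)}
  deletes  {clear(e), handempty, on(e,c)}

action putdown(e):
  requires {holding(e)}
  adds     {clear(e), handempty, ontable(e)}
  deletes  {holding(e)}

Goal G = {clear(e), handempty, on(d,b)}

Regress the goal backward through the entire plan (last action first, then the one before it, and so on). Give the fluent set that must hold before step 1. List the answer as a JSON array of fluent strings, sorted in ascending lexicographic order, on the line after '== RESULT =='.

Work backward from the goal:
  through step 2 (putdown(e)): drop {clear(e), handempty}, keep {on(d,b)}, require {holding(e)}
    → {holding(e), on(d,b)}
  through step 1 (unstack(e,c)): drop {holding(e)}, keep {on(d,b)}, require {clear(e), handempty, on(e,c)}
    → {clear(e), handempty, on(d,b), on(e,c)}

== RESULT ==
["clear(e)", "handempty", "on(d,b)", "on(e,c)"]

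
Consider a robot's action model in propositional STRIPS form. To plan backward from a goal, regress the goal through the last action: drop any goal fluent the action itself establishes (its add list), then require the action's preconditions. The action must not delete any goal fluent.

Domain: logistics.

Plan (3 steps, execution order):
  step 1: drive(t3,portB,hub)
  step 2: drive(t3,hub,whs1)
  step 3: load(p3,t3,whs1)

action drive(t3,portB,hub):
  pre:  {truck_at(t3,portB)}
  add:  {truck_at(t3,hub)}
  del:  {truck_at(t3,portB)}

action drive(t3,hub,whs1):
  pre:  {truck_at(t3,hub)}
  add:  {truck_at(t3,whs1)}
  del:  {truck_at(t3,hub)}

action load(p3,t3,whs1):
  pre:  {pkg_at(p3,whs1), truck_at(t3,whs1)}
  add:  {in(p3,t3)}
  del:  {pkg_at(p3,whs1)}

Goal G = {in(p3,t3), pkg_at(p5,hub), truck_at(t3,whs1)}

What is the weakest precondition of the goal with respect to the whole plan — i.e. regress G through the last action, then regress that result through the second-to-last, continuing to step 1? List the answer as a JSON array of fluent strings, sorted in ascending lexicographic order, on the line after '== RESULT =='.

Regress step by step:
  through step 3 (load(p3,t3,whs1)): drop {in(p3,t3)}, keep {pkg_at(p5,hub), truck_at(t3,whs1)}, require {pkg_at(p3,whs1), truck_at(t3,whs1)}
    → {pkg_at(p3,whs1), pkg_at(p5,hub), truck_at(t3,whs1)}
  through step 2 (drive(t3,hub,whs1)): drop {truck_at(t3,whs1)}, keep {pkg_at(p3,whs1), pkg_at(p5,hub)}, require {truck_at(t3,hub)}
    → {pkg_at(p3,whs1), pkg_at(p5,hub), truck_at(t3,hub)}
  through step 1 (drive(t3,portB,hub)): drop {truck_at(t3,hub)}, keep {pkg_at(p3,whs1), pkg_at(p5,hub)}, require {truck_at(t3,portB)}
    → {pkg_at(p3,whs1), pkg_at(p5,hub), truck_at(t3,portB)}

== RESULT ==
["pkg_at(p3,whs1)", "pkg_at(p5,hub)", "truck_at(t3,portB)"]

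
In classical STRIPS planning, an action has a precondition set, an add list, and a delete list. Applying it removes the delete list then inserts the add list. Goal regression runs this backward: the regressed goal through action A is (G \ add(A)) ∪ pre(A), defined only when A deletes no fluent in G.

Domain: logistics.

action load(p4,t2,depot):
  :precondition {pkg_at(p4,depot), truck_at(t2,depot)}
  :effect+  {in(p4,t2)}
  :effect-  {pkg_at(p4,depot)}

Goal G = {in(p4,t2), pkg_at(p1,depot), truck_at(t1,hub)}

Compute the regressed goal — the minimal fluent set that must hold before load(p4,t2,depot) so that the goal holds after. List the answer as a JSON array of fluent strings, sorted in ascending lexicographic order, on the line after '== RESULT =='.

Regress:
  G ∩ del = {}  (empty — regression defined)
  G \ add = {in(p4,t2), pkg_at(p1,depot), truck_at(t1,hub)} \ {in(p4,t2)} = {pkg_at(p1,depot), truck_at(t1,hub)}
  ∪ pre   = {pkg_at(p1,depot), truck_at(t1,hub)} ∪ {pkg_at(p4,depot), truck_at(t2,depot)}
          = {pkg_at(p1,depot), pkg_at(p4,depot), truck_at(t1,hub), truck_at(t2,depot)}

== RESULT ==
["pkg_at(p1,depot)", "pkg_at(p4,depot)", "truck_at(t1,hub)", "truck_at(t2,depot)"]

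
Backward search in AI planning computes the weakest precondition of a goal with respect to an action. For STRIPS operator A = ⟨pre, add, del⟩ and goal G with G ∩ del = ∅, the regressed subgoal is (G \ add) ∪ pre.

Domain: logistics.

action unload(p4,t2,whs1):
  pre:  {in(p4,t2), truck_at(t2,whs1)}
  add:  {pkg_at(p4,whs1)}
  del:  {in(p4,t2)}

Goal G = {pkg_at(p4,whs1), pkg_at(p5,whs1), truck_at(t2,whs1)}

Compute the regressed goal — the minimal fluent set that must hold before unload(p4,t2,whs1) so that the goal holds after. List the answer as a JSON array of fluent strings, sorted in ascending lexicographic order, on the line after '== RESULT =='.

Compute (G \ add) ∪ pre:
  G ∩ del = {}  (empty — regression defined)
  G \ add = {pkg_at(p4,whs1), pkg_at(p5,whs1), truck_at(t2,whs1)} \ {pkg_at(p4,whs1)} = {pkg_at(p5,whs1), truck_at(t2,whs1)}
  ∪ pre   = {pkg_at(p5,whs1), truck_at(t2,whs1)} ∪ {in(p4,t2), truck_at(t2,whs1)}
          = {in(p4,t2), pkg_at(p5,whs1), truck_at(t2,whs1)}

== RESULT ==
["in(p4,t2)", "pkg_at(p5,whs1)", "truck_at(t2,whs1)"]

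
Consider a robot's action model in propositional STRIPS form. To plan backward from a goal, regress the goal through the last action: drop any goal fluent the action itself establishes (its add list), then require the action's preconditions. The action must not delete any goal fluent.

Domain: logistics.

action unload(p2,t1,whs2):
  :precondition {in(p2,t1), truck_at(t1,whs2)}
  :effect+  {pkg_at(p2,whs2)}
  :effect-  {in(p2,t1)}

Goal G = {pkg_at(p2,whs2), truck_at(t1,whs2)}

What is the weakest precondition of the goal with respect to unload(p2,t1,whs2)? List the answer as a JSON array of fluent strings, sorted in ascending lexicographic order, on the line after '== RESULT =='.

Compute (G \ add) ∪ pre:
  G ∩ del = {}  (empty — regression defined)
  G \ add = {pkg_at(p2,whs2), truck_at(t1,whs2)} \ {pkg_at(p2,whs2)} = {truck_at(t1,whs2)}
  ∪ pre   = {truck_at(t1,whs2)} ∪ {in(p2,t1), truck_at(t1,whs2)}
          = {in(p2,t1), truck_at(t1,whs2)}

== RESULT ==
["in(p2,t1)", "truck_at(t1,whs2)"]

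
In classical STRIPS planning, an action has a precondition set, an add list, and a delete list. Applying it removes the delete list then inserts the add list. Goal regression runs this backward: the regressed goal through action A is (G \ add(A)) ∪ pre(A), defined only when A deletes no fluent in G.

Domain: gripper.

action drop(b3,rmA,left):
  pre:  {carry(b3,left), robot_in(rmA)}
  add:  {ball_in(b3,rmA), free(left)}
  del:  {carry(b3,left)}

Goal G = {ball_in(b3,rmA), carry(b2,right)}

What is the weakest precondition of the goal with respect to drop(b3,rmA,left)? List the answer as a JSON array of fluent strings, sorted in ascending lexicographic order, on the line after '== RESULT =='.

Regress:
  G ∩ del = {}  (empty — regression defined)
  G \ add = {ball_in(b3,rmA), carry(b2,right)} \ {ball_in(b3,rmA), free(left)} = {carry(b2,right)}
  ∪ pre   = {carry(b2,right)} ∪ {carry(b3,left), robot_in(rmA)}
          = {carry(b2,right), carry(b3,left), robot_in(rmA)}

== RESULT ==
["carry(b2,right)", "carry(b3,left)", "robot_in(rmA)"]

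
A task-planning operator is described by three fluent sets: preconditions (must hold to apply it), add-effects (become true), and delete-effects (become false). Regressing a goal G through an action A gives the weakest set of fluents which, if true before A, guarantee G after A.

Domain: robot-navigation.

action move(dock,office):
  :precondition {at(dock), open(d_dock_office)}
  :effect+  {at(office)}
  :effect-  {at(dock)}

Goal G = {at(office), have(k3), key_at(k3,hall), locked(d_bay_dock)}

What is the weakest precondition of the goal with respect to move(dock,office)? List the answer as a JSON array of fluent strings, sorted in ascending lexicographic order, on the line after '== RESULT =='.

Regress:
  G ∩ del = {}  (empty — regression defined)
  G \ add = {at(office), have(k3), key_at(k3,hall), locked(d_bay_dock)} \ {at(office)} = {have(k3), key_at(k3,hall), locked(d_bay_dock)}
  ∪ pre   = {have(k3), key_at(k3,hall), locked(d_bay_dock)} ∪ {at(dock), open(d_dock_office)}
          = {at(dock), have(k3), key_at(k3,hall), locked(d_bay_dock), open(d_dock_office)}

== RESULT ==
["at(dock)", "have(k3)", "key_at(k3,hall)", "locked(d_bay_dock)", "open(d_dock_office)"]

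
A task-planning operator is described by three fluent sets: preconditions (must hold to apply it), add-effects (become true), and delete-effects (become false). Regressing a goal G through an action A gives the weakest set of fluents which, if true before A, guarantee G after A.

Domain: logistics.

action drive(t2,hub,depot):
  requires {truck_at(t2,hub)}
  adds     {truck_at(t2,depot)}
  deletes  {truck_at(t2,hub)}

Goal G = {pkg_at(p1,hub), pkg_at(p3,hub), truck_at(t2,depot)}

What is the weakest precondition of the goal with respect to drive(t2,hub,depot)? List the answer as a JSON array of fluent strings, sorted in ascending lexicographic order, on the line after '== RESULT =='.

Regress:
  G ∩ del = {}  (empty — regression defined)
  G \ add = {pkg_at(p1,hub), pkg_at(p3,hub), truck_at(t2,depot)} \ {truck_at(t2,depot)} = {pkg_at(p1,hub), pkg_at(p3,hub)}
  ∪ pre   = {pkg_at(p1,hub), pkg_at(p3,hub)} ∪ {truck_at(t2,hub)}
          = {pkg_at(p1,hub), pkg_at(p3,hub), truck_at(t2,hub)}

== RESULT ==
["pkg_at(p1,hub)", "pkg_at(p3,hub)", "truck_at(t2,hub)"]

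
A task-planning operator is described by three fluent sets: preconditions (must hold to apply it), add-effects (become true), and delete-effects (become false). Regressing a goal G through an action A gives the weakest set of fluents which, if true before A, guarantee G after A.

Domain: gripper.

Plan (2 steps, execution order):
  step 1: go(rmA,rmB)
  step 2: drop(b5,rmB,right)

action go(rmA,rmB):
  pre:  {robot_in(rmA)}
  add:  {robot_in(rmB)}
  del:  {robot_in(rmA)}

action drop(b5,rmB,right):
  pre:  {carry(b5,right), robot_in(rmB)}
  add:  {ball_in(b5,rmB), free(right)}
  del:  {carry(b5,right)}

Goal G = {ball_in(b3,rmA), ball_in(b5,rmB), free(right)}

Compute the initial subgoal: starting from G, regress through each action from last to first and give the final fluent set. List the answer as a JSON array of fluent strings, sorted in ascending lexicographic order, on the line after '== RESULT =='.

Work backward from the goal:
  through step 2 (drop(b5,rmB,right)): drop {ball_in(b5,rmB), free(right)}, keep {ball_in(b3,rmA)}, require {carry(b5,right), robot_in(rmB)}
    → {ball_in(b3,rmA), carry(b5,right), robot_in(rmB)}
  through step 1 (go(rmA,rmB)): drop {robot_in(rmB)}, keep {ball_in(b3,rmA), carry(b5,right)}, require {robot_in(rmA)}
    → {ball_in(b3,rmA), carry(b5,right), robot_in(rmA)}

== RESULT ==
["ball_in(b3,rmA)", "carry(b5,right)", "robot_in(rmA)"]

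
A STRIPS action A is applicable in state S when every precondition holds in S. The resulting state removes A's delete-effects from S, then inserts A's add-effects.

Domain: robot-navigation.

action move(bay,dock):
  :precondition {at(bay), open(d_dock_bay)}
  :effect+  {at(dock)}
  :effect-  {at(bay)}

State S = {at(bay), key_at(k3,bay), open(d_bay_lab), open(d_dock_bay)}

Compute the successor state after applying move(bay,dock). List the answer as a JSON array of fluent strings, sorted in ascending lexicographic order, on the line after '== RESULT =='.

Compute (S \ del) ∪ add:
  pre ⊆ S: {at(bay), open(d_dock_bay)} ⊆ S  — applicable
  S \ del = {key_at(k3,bay), open(d_bay_lab), open(d_dock_bay)}
  ∪ add   = {at(dock), key_at(k3,bay), open(d_bay_lab), open(d_dock_bay)}

== RESULT ==
["at(dock)", "key_at(k3,bay)", "open(d_bay_lab)", "open(d_dock_bay)"]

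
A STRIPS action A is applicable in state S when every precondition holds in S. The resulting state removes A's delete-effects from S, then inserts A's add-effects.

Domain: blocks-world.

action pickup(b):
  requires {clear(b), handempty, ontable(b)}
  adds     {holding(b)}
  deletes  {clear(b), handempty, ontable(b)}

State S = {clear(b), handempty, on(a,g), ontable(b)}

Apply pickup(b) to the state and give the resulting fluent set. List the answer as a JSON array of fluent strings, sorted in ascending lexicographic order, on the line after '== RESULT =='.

Compute (S \ del) ∪ add:
  pre ⊆ S: {clear(b), handempty, ontable(b)} ⊆ S  — applicable
  S \ del = {on(a,g)}
  ∪ add   = {holding(b), on(a,g)}

== RESULT ==
["holding(b)", "on(a,g)"]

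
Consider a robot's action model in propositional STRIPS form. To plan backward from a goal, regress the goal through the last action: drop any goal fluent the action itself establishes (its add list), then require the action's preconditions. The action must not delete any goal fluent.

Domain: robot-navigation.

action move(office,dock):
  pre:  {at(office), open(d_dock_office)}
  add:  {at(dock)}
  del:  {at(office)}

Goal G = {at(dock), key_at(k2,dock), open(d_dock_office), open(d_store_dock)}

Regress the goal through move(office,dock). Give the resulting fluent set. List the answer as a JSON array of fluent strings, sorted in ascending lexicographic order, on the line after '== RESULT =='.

Regress:
  G ∩ del = {}  (empty — regression defined)
  G \ add = {at(dock), key_at(k2,dock), open(d_dock_office), open(d_store_dock)} \ {at(dock)} = {key_at(k2,dock), open(d_dock_office), open(d_store_dock)}
  ∪ pre   = {key_at(k2,dock), open(d_dock_office), open(d_store_dock)} ∪ {at(office), open(d_dock_office)}
          = {at(office), key_at(k2,dock), open(d_dock_office), open(d_store_dock)}

== RESULT ==
["at(office)", "key_at(k2,dock)", "open(d_dock_office)", "open(d_store_dock)"]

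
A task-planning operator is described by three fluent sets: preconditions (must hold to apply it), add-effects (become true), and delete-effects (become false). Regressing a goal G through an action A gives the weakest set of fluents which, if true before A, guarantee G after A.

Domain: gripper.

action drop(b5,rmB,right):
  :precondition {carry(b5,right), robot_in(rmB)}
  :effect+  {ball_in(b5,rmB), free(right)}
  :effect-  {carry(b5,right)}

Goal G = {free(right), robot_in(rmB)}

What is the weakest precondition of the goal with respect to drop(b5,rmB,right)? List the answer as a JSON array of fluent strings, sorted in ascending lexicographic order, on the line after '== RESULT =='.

Compute (G \ add) ∪ pre:
  G ∩ del = {}  (empty — regression defined)
  G \ add = {free(right), robot_in(rmB)} \ {ball_in(b5,rmB), free(right)} = {robot_in(rmB)}
  ∪ pre   = {robot_in(rmB)} ∪ {carry(b5,right), robot_in(rmB)}
          = {carry(b5,right), robot_in(rmB)}

== RESULT ==
["carry(b5,right)", "robot_in(rmB)"]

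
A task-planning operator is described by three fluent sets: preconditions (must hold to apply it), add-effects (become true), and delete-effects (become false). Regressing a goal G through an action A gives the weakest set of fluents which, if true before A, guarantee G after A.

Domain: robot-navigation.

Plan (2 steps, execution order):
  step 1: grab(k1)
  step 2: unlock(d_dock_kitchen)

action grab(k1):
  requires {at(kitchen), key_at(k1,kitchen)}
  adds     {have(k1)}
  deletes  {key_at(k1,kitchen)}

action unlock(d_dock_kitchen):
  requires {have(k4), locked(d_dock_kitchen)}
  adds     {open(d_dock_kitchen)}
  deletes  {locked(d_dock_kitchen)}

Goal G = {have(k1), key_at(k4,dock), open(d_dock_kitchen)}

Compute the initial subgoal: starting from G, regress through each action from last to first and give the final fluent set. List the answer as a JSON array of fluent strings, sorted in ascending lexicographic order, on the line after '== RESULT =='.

Work backward from the goal:
  through step 2 (unlock(d_dock_kitchen)): drop {open(d_dock_kitchen)}, keep {have(k1), key_at(k4,dock)}, require {have(k4), locked(d_dock_kitchen)}
    → {have(k1), have(k4), key_at(k4,dock), locked(d_dock_kitchen)}
  through step 1 (grab(k1)): drop {have(k1)}, keep {have(k4), key_at(k4,dock), locked(d_dock_kitchen)}, require {at(kitchen), key_at(k1,kitchen)}
    → {at(kitchen), have(k4), key_at(k1,kitchen), key_at(k4,dock), locked(d_dock_kitchen)}

== RESULT ==
["at(kitchen)", "have(k4)", "key_at(k1,kitchen)", "key_at(k4,dock)", "locked(d_dock_kitchen)"]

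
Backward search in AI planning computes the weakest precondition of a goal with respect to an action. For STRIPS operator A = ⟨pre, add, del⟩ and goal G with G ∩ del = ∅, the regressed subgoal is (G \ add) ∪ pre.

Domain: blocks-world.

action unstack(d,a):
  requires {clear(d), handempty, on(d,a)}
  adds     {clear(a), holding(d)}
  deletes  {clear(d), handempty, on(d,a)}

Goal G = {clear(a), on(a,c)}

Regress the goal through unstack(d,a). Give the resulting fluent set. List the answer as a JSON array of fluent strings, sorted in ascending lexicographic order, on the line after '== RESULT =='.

Compute (G \ add) ∪ pre:
  G ∩ del = {}  (empty — regression defined)
  G \ add = {clear(a), on(a,c)} \ {clear(a), holding(d)} = {on(a,c)}
  ∪ pre   = {on(a,c)} ∪ {clear(d), handempty, on(d,a)}
          = {clear(d), handempty, on(a,c), on(d,a)}

== RESULT ==
["clear(d)", "handempty", "on(a,c)", "on(d,a)"]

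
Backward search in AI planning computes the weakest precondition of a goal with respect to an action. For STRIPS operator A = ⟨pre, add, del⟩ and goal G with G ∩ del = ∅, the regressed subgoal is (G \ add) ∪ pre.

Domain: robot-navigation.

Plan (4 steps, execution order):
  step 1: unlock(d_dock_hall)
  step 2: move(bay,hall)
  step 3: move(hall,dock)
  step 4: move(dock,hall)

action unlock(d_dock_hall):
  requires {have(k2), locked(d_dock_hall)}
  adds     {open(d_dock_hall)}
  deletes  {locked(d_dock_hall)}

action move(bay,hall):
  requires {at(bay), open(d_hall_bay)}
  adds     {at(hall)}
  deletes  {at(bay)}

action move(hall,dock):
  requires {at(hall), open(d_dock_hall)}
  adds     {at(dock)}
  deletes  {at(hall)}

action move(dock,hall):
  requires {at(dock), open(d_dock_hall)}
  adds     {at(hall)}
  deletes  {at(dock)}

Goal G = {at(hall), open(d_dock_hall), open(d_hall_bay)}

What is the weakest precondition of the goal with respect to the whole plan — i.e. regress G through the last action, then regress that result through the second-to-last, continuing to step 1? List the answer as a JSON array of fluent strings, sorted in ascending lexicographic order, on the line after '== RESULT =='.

Regress step by step:
  through step 4 (move(dock,hall)): drop {at(hall)}, keep {open(d_dock_hall), open(d_hall_bay)}, require {at(dock), open(d_dock_hall)}
    → {at(dock), open(d_dock_hall), open(d_hall_bay)}
  through step 3 (move(hall,dock)): drop {at(dock)}, keep {open(d_dock_hall), open(d_hall_bay)}, require {at(hall), open(d_dock_hall)}
    → {at(hall), open(d_dock_hall), open(d_hall_bay)}
  through step 2 (move(bay,hall)): drop {at(hall)}, keep {open(d_dock_hall), open(d_hall_bay)}, require {at(bay), open(d_hall_bay)}
    → {at(bay), open(d_dock_hall), open(d_hall_bay)}
  through step 1 (unlock(d_dock_hall)): drop {open(d_dock_hall)}, keep {at(bay), open(d_hall_bay)}, require {have(k2), locked(d_dock_hall)}
    → {at(bay), have(k2), locked(d_dock_hall), open(d_hall_bay)}

== RESULT ==
["at(bay)", "have(k2)", "locked(d_dock_hall)", "open(d_hall_bay)"]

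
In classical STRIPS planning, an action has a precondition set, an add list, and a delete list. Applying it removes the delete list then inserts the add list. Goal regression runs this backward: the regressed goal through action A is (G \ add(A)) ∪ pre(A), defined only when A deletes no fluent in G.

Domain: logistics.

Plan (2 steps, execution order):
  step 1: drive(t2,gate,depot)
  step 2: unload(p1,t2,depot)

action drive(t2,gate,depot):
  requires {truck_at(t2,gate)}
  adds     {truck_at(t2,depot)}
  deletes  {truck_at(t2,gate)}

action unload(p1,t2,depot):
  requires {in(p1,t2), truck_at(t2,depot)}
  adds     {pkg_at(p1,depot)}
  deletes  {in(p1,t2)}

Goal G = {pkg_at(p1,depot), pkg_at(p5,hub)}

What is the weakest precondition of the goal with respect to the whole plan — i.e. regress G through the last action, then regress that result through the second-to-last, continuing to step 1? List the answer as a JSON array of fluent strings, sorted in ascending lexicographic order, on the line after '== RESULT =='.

Regress step by step:
  through step 2 (unload(p1,t2,depot)): drop {pkg_at(p1,depot)}, keep {pkg_at(p5,hub)}, require {in(p1,t2), truck_at(t2,depot)}
    → {in(p1,t2), pkg_at(p5,hub), truck_at(t2,depot)}
  through step 1 (drive(t2,gate,depot)): drop {truck_at(t2,depot)}, keep {in(p1,t2), pkg_at(p5,hub)}, require {truck_at(t2,gate)}
    → {in(p1,t2), pkg_at(p5,hub), truck_at(t2,gate)}

== RESULT ==
["in(p1,t2)", "pkg_at(p5,hub)", "truck_at(t2,gate)"]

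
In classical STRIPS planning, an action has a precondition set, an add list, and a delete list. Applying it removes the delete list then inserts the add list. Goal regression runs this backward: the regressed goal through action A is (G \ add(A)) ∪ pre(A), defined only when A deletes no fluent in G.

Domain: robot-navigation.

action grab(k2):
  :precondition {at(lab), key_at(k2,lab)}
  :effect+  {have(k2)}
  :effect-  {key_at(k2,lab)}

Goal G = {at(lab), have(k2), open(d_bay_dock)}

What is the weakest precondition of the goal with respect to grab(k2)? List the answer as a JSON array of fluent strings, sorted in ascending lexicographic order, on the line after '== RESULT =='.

Compute (G \ add) ∪ pre:
  G ∩ del = {}  (empty — regression defined)
  G \ add = {at(lab), have(k2), open(d_bay_dock)} \ {have(k2)} = {at(lab), open(d_bay_dock)}
  ∪ pre   = {at(lab), open(d_bay_dock)} ∪ {at(lab), key_at(k2,lab)}
          = {at(lab), key_at(k2,lab), open(d_bay_dock)}

== RESULT ==
["at(lab)", "key_at(k2,lab)", "open(d_bay_dock)"]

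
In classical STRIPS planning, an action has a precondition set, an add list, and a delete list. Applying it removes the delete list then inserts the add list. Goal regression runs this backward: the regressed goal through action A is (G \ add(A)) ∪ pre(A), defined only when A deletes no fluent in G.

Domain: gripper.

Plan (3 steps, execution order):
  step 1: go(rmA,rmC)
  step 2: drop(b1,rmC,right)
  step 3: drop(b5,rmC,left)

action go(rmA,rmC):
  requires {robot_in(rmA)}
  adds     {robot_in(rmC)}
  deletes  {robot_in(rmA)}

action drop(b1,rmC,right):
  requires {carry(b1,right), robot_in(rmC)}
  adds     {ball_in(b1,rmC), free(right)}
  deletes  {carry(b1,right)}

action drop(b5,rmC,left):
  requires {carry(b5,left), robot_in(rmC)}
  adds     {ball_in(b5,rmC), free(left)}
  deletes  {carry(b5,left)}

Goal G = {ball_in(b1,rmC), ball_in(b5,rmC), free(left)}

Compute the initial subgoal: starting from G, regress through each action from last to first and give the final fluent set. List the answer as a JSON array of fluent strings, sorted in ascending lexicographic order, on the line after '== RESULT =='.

Regress step by step:
  through step 3 (drop(b5,rmC,left)): drop {ball_in(b5,rmC), free(left)}, keep {ball_in(b1,rmC)}, require {carry(b5,left), robot_in(rmC)}
    → {ball_in(b1,rmC), carry(b5,left), robot_in(rmC)}
  through step 2 (drop(b1,rmC,right)): drop {ball_in(b1,rmC)}, keep {carry(b5,left), robot_in(rmC)}, require {carry(b1,right), robot_in(rmC)}
    → {carry(b1,right), carry(b5,left), robot_in(rmC)}
  through step 1 (go(rmA,rmC)): drop {robot_in(rmC)}, keep {carry(b1,right), carry(b5,left)}, require {robot_in(rmA)}
    → {carry(b1,right), carry(b5,left), robot_in(rmA)}

== RESULT ==
["carry(b1,right)", "carry(b5,left)", "robot_in(rmA)"]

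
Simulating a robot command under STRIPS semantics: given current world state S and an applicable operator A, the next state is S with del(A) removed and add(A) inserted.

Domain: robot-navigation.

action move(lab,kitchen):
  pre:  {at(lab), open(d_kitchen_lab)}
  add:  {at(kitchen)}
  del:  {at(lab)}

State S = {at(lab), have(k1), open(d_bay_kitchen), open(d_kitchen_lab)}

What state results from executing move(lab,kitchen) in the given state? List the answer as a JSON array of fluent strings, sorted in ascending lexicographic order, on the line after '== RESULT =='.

Progress:
  pre ⊆ S: {at(lab), open(d_kitchen_lab)} ⊆ S  — applicable
  S \ del = {have(k1), open(d_bay_kitchen), open(d_kitchen_lab)}
  ∪ add   = {at(kitchen), have(k1), open(d_bay_kitchen), open(d_kitchen_lab)}

== RESULT ==
["at(kitchen)", "have(k1)", "open(d_bay_kitchen)", "open(d_kitchen_lab)"]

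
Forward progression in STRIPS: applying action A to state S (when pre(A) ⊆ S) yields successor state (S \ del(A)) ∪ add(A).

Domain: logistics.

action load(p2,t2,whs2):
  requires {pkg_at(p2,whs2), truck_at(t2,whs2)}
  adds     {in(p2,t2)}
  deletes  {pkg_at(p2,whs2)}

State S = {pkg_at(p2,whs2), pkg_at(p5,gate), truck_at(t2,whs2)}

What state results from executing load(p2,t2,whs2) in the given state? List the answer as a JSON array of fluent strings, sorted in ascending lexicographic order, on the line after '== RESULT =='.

Progress:
  pre ⊆ S: {pkg_at(p2,whs2), truck_at(t2,whs2)} ⊆ S  — applicable
  S \ del = {pkg_at(p5,gate), truck_at(t2,whs2)}
  ∪ add   = {in(p2,t2), pkg_at(p5,gate), truck_at(t2,whs2)}

== RESULT ==
["in(p2,t2)", "pkg_at(p5,gate)", "truck_at(t2,whs2)"]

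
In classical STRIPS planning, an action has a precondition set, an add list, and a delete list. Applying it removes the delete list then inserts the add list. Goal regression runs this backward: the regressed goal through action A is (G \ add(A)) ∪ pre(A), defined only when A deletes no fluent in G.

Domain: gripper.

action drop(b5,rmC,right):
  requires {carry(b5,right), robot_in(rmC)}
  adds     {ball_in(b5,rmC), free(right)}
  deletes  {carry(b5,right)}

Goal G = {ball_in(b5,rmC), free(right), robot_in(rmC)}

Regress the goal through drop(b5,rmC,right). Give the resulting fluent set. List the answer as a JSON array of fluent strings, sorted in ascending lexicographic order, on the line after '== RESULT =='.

Compute (G \ add) ∪ pre:
  G ∩ del = {}  (empty — regression defined)
  G \ add = {ball_in(b5,rmC), free(right), robot_in(rmC)} \ {ball_in(b5,rmC), free(right)} = {robot_in(rmC)}
  ∪ pre   = {robot_in(rmC)} ∪ {carry(b5,right), robot_in(rmC)}
          = {carry(b5,right), robot_in(rmC)}

== RESULT ==
["carry(b5,right)", "robot_in(rmC)"]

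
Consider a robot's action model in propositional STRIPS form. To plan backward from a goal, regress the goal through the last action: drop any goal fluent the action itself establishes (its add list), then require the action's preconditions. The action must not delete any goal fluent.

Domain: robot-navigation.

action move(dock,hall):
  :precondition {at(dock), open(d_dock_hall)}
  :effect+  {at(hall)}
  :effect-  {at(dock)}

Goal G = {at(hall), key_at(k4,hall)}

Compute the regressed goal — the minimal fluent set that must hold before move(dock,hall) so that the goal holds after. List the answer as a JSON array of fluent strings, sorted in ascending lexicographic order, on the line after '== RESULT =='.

Regress:
  G ∩ del = {}  (empty — regression defined)
  G \ add = {at(hall), key_at(k4,hall)} \ {at(hall)} = {key_at(k4,hall)}
  ∪ pre   = {key_at(k4,hall)} ∪ {at(dock), open(d_dock_hall)}
          = {at(dock), key_at(k4,hall), open(d_dock_hall)}

== RESULT ==
["at(dock)", "key_at(k4,hall)", "open(d_dock_hall)"]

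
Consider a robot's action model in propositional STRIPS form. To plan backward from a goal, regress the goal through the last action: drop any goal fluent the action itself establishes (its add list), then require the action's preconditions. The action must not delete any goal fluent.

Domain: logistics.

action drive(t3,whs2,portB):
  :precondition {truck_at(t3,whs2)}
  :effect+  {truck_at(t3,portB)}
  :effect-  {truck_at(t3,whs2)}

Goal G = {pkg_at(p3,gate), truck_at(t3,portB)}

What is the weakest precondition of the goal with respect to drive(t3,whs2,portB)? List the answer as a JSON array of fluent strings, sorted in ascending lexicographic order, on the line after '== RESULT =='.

Compute (G \ add) ∪ pre:
  G ∩ del = {}  (empty — regression defined)
  G \ add = {pkg_at(p3,gate), truck_at(t3,portB)} \ {truck_at(t3,portB)} = {pkg_at(p3,gate)}
  ∪ pre   = {pkg_at(p3,gate)} ∪ {truck_at(t3,whs2)}
          = {pkg_at(p3,gate), truck_at(t3,whs2)}

== RESULT ==
["pkg_at(p3,gate)", "truck_at(t3,whs2)"]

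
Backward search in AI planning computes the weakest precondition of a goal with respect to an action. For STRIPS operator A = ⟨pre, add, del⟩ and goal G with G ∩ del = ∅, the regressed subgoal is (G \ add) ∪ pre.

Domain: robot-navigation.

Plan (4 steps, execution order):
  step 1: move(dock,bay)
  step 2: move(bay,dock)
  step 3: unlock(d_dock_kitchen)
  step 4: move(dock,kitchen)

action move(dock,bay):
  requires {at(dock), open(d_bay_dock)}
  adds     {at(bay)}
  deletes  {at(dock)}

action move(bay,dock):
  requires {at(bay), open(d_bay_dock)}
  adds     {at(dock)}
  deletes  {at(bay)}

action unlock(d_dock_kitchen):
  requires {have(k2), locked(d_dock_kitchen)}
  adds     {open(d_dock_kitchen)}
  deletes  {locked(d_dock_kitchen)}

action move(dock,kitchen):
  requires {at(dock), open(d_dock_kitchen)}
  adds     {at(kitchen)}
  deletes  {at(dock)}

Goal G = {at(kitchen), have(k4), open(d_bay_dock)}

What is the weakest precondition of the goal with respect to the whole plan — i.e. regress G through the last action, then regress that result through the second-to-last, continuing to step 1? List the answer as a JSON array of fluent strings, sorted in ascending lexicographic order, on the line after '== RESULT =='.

Work backward from the goal:
  through step 4 (move(dock,kitchen)): drop {at(kitchen)}, keep {have(k4), open(d_bay_dock)}, require {at(dock), open(d_dock_kitchen)}
    → {at(dock), have(k4), open(d_bay_dock), open(d_dock_kitchen)}
  through step 3 (unlock(d_dock_kitchen)): drop {open(d_dock_kitchen)}, keep {at(dock), have(k4), open(d_bay_dock)}, require {have(k2), locked(d_dock_kitchen)}
    → {at(dock), have(k2), have(k4), locked(d_dock_kitchen), open(d_bay_dock)}
  through step 2 (move(bay,dock)): drop {at(dock)}, keep {have(k2), have(k4), locked(d_dock_kitchen), open(d_bay_dock)}, require {at(bay), open(d_bay_dock)}
    → {at(bay), have(k2), have(k4), locked(d_dock_kitchen), open(d_bay_dock)}
  through step 1 (move(dock,bay)): drop {at(bay)}, keep {have(k2), have(k4), locked(d_dock_kitchen), open(d_bay_dock)}, require {at(dock), open(d_bay_dock)}
    → {at(dock), have(k2), have(k4), locked(d_dock_kitchen), open(d_bay_dock)}

== RESULT ==
["at(dock)", "have(k2)", "have(k4)", "locked(d_dock_kitchen)", "open(d_bay_dock)"]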